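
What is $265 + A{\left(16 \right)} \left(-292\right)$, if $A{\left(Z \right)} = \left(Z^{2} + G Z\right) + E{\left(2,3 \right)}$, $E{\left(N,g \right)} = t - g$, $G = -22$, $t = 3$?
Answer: $28297$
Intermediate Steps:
$E{\left(N,g \right)} = 3 - g$
$A{\left(Z \right)} = Z^{2} - 22 Z$ ($A{\left(Z \right)} = \left(Z^{2} - 22 Z\right) + \left(3 - 3\right) = \left(Z^{2} - 22 Z\right) + 0 = Z^{2} - 22 Z$)
$265 + A{\left(16 \right)} \left(-292\right) = 265 + 16 \left(-22 + 16\right) \left(-292\right) = 265 + 16 \left(-6\right) \left(-292\right) = 265 - -28032 = 265 + 28032 = 28297$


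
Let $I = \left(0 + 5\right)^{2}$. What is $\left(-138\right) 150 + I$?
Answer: $-20675$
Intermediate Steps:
$I = 25$ ($I = 5^{2} = 25$)
$\left(-138\right) 150 + I = \left(-138\right) 150 + 25 = -20700 + 25 = -20675$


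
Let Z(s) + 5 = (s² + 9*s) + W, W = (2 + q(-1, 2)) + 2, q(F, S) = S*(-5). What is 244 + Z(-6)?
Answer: 215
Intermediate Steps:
q(F, S) = -5*S
W = -6 (W = (2 - 5*2) + 2 = (2 - 10) + 2 = -8 + 2 = -6)
Z(s) = -11 + s² + 9*s (Z(s) = -5 + ((s² + 9*s) - 6) = -5 + (-6 + s² + 9*s) = -11 + s² + 9*s)
244 + Z(-6) = 244 + (-11 + (-6)² + 9*(-6)) = 244 + (-11 + 36 - 54) = 244 - 29 = 215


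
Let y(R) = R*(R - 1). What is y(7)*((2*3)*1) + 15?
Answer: 267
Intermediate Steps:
y(R) = R*(-1 + R)
y(7)*((2*3)*1) + 15 = (7*(-1 + 7))*((2*3)*1) + 15 = (7*6)*(6*1) + 15 = 42*6 + 15 = 252 + 15 = 267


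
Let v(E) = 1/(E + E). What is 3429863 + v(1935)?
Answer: 13273569811/3870 ≈ 3.4299e+6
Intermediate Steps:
v(E) = 1/(2*E)
3429863 + v(1935) = 3429863 + (½)/1935 = 3429863 + (½)*(1/1935) = 3429863 + 1/3870 = 13273569811/3870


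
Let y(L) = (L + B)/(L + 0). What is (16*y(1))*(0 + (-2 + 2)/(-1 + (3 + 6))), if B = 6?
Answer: 0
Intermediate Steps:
y(L) = (6 + L)/L (y(L) = (L + 6)/(L + 0) = (6 + L)/L)
(16*y(1))*(0 + (-2 + 2)/(-1 + (3 + 6))) = (16*((6 + 1)/1))*(0 + (-2 + 2)/(-1 + (3 + 6))) = (16*(1*7))*(0 + 0/(-1 + 9)) = (16*7)*(0 + 0/8) = 112*(0 + 0*(⅛)) = 112*(0 + 0) = 112*0 = 0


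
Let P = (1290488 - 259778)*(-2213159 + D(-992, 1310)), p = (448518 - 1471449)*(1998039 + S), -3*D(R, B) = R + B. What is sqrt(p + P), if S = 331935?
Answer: 6*I*sqrt(129573250054) ≈ 2.1598e+6*I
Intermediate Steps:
D(R, B) = -B/3 - R/3 (D(R, B) = -(R + B)/3 = -(B + R)/3 = -B/3 - R/3)
p = -2383402633794 (p = (448518 - 1471449)*(1998039 + 331935) = -1022931*2329974 = -2383402633794)
P = -2281234368150 (P = (1290488 - 259778)*(-2213159 + (-1/3*1310 - 1/3*(-992))) = 1030710*(-2213159 + (-1310/3 + 992/3)) = 1030710*(-2213159 - 106) = 1030710*(-2213265) = -2281234368150)
sqrt(p + P) = sqrt(-2383402633794 - 2281234368150) = sqrt(-4664637001944) = 6*I*sqrt(129573250054)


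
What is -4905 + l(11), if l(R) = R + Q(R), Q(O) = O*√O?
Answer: -4894 + 11*√11 ≈ -4857.5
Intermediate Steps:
Q(O) = O^(3/2)
l(R) = R + R^(3/2)
-4905 + l(11) = -4905 + (11 + 11^(3/2)) = -4905 + (11 + 11*√11) = -4894 + 11*√11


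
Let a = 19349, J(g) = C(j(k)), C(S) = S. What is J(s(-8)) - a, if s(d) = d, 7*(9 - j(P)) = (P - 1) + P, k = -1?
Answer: -135377/7 ≈ -19340.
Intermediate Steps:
j(P) = 64/7 - 2*P/7 (j(P) = 9 - ((P - 1) + P)/7 = 9 - ((-1 + P) + P)/7 = 9 - (-1 + 2*P)/7 = 9 + (⅐ - 2*P/7) = 64/7 - 2*P/7)
J(g) = 66/7 (J(g) = 64/7 - 2/7*(-1) = 64/7 + 2/7 = 66/7)
J(s(-8)) - a = 66/7 - 1*19349 = 66/7 - 19349 = -135377/7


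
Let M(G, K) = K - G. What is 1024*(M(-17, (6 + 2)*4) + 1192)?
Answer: 1270784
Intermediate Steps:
1024*(M(-17, (6 + 2)*4) + 1192) = 1024*(((6 + 2)*4 - 1*(-17)) + 1192) = 1024*((8*4 + 17) + 1192) = 1024*((32 + 17) + 1192) = 1024*(49 + 1192) = 1024*1241 = 1270784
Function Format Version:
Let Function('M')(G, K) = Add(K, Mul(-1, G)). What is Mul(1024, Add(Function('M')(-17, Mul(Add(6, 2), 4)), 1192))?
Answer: 1270784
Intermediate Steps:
Mul(1024, Add(Function('M')(-17, Mul(Add(6, 2), 4)), 1192)) = Mul(1024, Add(Add(Mul(Add(6, 2), 4), Mul(-1, -17)), 1192)) = Mul(1024, Add(Add(Mul(8, 4), 17), 1192)) = Mul(1024, Add(Add(32, 17), 1192)) = Mul(1024, Add(49, 1192)) = Mul(1024, 1241) = 1270784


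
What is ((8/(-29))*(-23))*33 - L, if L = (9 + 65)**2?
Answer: -152732/29 ≈ -5266.6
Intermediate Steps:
L = 5476 (L = 74**2 = 5476)
((8/(-29))*(-23))*33 - L = ((8/(-29))*(-23))*33 - 1*5476 = ((8*(-1/29))*(-23))*33 - 5476 = -8/29*(-23)*33 - 5476 = (184/29)*33 - 5476 = 6072/29 - 5476 = -152732/29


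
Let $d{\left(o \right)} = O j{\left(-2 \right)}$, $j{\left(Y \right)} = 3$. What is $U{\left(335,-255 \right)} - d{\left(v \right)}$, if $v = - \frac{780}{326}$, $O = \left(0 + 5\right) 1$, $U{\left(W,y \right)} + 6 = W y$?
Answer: $-85446$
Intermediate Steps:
$U{\left(W,y \right)} = -6 + W y$
$O = 5$ ($O = 5 \cdot 1 = 5$)
$v = - \frac{390}{163}$ ($v = \left(-780\right) \frac{1}{326} = - \frac{390}{163} \approx -2.3926$)
$d{\left(o \right)} = 15$ ($d{\left(o \right)} = 5 \cdot 3 = 15$)
$U{\left(335,-255 \right)} - d{\left(v \right)} = \left(-6 + 335 \left(-255\right)\right) - 15 = \left(-6 - 85425\right) - 15 = -85431 - 15 = -85446$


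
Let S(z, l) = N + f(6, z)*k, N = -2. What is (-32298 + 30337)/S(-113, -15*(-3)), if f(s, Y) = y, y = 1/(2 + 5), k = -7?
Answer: 1961/3 ≈ 653.67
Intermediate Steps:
y = ⅐ (y = 1/7 = ⅐ ≈ 0.14286)
f(s, Y) = ⅐
S(z, l) = -3 (S(z, l) = -2 + (⅐)*(-7) = -2 - 1 = -3)
(-32298 + 30337)/S(-113, -15*(-3)) = (-32298 + 30337)/(-3) = -1961*(-⅓) = 1961/3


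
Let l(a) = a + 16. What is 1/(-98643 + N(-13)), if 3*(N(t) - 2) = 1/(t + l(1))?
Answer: -12/1183691 ≈ -1.0138e-5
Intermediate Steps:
l(a) = 16 + a
N(t) = 2 + 1/(3*(17 + t)) (N(t) = 2 + 1/(3*(t + (16 + 1))) = 2 + 1/(3*(t + 17)) = 2 + 1/(3*(17 + t)))
1/(-98643 + N(-13)) = 1/(-98643 + (103 + 6*(-13))/(3*(17 - 13))) = 1/(-98643 + (⅓)*(103 - 78)/4) = 1/(-98643 + (⅓)*(¼)*25) = 1/(-98643 + 25/12) = 1/(-1183691/12) = -12/1183691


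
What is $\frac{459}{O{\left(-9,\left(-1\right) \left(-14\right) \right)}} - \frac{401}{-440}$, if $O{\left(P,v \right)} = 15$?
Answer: $\frac{2773}{88} \approx 31.511$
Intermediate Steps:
$\frac{459}{O{\left(-9,\left(-1\right) \left(-14\right) \right)}} - \frac{401}{-440} = \frac{459}{15} - \frac{401}{-440} = 459 \cdot \frac{1}{15} - - \frac{401}{440} = \frac{153}{5} + \frac{401}{440} = \frac{2773}{88}$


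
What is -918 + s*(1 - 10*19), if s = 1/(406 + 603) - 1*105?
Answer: 19097154/1009 ≈ 18927.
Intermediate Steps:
s = -105944/1009 (s = 1/1009 - 105 = -105944/1009 ≈ -105.00)
-918 + s*(1 - 10*19) = -918 - 105944*(1 - 10*19)/1009 = -918 - 105944*(1 - 190)/1009 = -918 - 105944/1009*(-189) = -918 + 20023416/1009 = 19097154/1009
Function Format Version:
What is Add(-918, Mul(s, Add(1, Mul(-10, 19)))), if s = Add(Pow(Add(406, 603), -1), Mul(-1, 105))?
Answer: Rational(19097154, 1009) ≈ 18927.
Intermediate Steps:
s = Rational(-105944, 1009) (s = Add(Pow(1009, -1), -105) = Add(Rational(1, 1009), -105) = Rational(-105944, 1009) ≈ -105.00)
Add(-918, Mul(s, Add(1, Mul(-10, 19)))) = Add(-918, Mul(Rational(-105944, 1009), Add(1, Mul(-10, 19)))) = Add(-918, Mul(Rational(-105944, 1009), Add(1, -190))) = Add(-918, Mul(Rational(-105944, 1009), -189)) = Add(-918, Rational(20023416, 1009)) = Rational(19097154, 1009)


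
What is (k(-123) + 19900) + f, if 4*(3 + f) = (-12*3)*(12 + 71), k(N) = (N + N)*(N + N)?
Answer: 79666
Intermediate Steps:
k(N) = 4*N² (k(N) = (2*N)*(2*N) = 4*N²)
f = -750 (f = -3 + ((-12*3)*(12 + 71))/4 = -3 + (-36*83)/4 = -3 + (¼)*(-2988) = -3 - 747 = -750)
(k(-123) + 19900) + f = (4*(-123)² + 19900) - 750 = (4*15129 + 19900) - 750 = (60516 + 19900) - 750 = 80416 - 750 = 79666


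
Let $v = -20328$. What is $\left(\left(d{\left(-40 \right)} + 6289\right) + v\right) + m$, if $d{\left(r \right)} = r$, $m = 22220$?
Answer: $8141$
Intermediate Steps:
$\left(\left(d{\left(-40 \right)} + 6289\right) + v\right) + m = \left(\left(-40 + 6289\right) - 20328\right) + 22220 = \left(6249 - 20328\right) + 22220 = -14079 + 22220 = 8141$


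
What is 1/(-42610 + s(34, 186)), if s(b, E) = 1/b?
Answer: -34/1448739 ≈ -2.3469e-5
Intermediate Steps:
1/(-42610 + s(34, 186)) = 1/(-42610 + 1/34) = 1/(-1448739/34) = -34/1448739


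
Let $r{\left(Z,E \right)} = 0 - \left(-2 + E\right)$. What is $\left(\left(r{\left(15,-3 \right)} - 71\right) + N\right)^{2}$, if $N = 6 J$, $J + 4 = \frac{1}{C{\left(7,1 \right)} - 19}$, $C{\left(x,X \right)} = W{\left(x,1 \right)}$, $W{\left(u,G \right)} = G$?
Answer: $\frac{73441}{9} \approx 8160.1$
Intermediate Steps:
$C{\left(x,X \right)} = 1$
$J = - \frac{73}{18}$ ($J = -4 + \frac{1}{1 - 19} = -4 + \frac{1}{-18} = -4 - \frac{1}{18} = - \frac{73}{18} \approx -4.0556$)
$r{\left(Z,E \right)} = 2 - E$
$N = - \frac{73}{3}$ ($N = 6 \left(- \frac{73}{18}\right) = - \frac{73}{3} \approx -24.333$)
$\left(\left(r{\left(15,-3 \right)} - 71\right) + N\right)^{2} = \left(\left(\left(2 - -3\right) - 71\right) - \frac{73}{3}\right)^{2} = \left(\left(\left(2 + 3\right) - 71\right) - \frac{73}{3}\right)^{2} = \left(\left(5 - 71\right) - \frac{73}{3}\right)^{2} = \left(-66 - \frac{73}{3}\right)^{2} = \left(- \frac{271}{3}\right)^{2} = \frac{73441}{9}$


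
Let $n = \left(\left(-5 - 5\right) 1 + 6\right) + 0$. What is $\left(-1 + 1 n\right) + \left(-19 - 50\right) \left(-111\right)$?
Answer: $7654$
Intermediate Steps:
$n = -4$ ($n = \left(\left(-10\right) 1 + 6\right) + 0 = \left(-10 + 6\right) + 0 = -4 + 0 = -4$)
$\left(-1 + 1 n\right) + \left(-19 - 50\right) \left(-111\right) = \left(-1 + 1 \left(-4\right)\right) + \left(-19 - 50\right) \left(-111\right) = \left(-1 - 4\right) + \left(-19 - 50\right) \left(-111\right) = -5 - -7659 = -5 + 7659 = 7654$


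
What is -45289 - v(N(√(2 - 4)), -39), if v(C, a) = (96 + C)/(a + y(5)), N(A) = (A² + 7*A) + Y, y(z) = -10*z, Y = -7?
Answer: -4030634/89 + 7*I*√2/89 ≈ -45288.0 + 0.11123*I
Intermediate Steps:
N(A) = -7 + A² + 7*A (N(A) = (A² + 7*A) - 7 = -7 + A² + 7*A)
v(C, a) = (96 + C)/(-50 + a) (v(C, a) = (96 + C)/(a - 10*5) = (96 + C)/(a - 50) = (96 + C)/(-50 + a))
-45289 - v(N(√(2 - 4)), -39) = -45289 - (96 + (-7 + (√(2 - 4))² + 7*√(2 - 4)))/(-50 - 39) = -45289 - (96 + (-7 + (√(-2))² + 7*√(-2)))/(-89) = -45289 - (-1)*(96 + (-7 + (I*√2)² + 7*(I*√2)))/89 = -45289 - (-1)*(96 + (-7 - 2 + 7*I*√2))/89 = -45289 - (-1)*(96 + (-9 + 7*I*√2))/89 = -45289 - (-1)*(87 + 7*I*√2)/89 = -45289 - (-87/89 - 7*I*√2/89) = -45289 + (87/89 + 7*I*√2/89) = -4030634/89 + 7*I*√2/89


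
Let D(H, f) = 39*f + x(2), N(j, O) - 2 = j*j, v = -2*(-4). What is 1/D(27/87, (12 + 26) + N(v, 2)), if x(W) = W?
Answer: 1/4058 ≈ 0.00024643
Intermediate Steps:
v = 8
N(j, O) = 2 + j² (N(j, O) = 2 + j*j = 2 + j²)
D(H, f) = 2 + 39*f (D(H, f) = 39*f + 2 = 2 + 39*f)
1/D(27/87, (12 + 26) + N(v, 2)) = 1/(2 + 39*((12 + 26) + (2 + 8²))) = 1/(2 + 39*(38 + (2 + 64))) = 1/(2 + 39*(38 + 66)) = 1/(2 + 39*104) = 1/(2 + 4056) = 1/4058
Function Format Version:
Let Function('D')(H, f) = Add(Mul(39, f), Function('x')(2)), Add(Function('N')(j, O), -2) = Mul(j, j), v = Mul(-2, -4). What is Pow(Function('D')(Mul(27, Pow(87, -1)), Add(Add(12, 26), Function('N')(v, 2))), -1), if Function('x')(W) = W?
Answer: Rational(1, 4058) ≈ 0.00024643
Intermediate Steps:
v = 8
Function('N')(j, O) = Add(2, Pow(j, 2)) (Function('N')(j, O) = Add(2, Mul(j, j)) = Add(2, Pow(j, 2)))
Function('D')(H, f) = Add(2, Mul(39, f)) (Function('D')(H, f) = Add(Mul(39, f), 2) = Add(2, Mul(39, f)))
Pow(Function('D')(Mul(27, Pow(87, -1)), Add(Add(12, 26), Function('N')(v, 2))), -1) = Pow(Add(2, Mul(39, Add(Add(12, 26), Add(2, Pow(8, 2))))), -1) = Pow(Add(2, Mul(39, Add(38, Add(2, 64)))), -1) = Pow(Add(2, Mul(39, Add(38, 66))), -1) = Pow(Add(2, Mul(39, 104)), -1) = Pow(Add(2, 4056), -1) = Pow(4058, -1) = Rational(1, 4058)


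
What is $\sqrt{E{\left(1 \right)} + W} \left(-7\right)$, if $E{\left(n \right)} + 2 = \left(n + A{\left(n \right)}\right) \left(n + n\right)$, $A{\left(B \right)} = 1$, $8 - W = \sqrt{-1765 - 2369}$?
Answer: $- 7 \sqrt{10 - i \sqrt{4134}} \approx -42.886 + 36.731 i$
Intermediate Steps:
$W = 8 - i \sqrt{4134}$ ($W = 8 - \sqrt{-1765 - 2369} = 8 - \sqrt{-4134} = 8 - i \sqrt{4134} \approx 8.0 - 64.296 i$)
$E{\left(n \right)} = -2 + 2 n \left(1 + n\right)$ ($E{\left(n \right)} = -2 + \left(n + 1\right) \left(n + n\right) = -2 + \left(1 + n\right) 2 n = -2 + 2 n \left(1 + n\right)$)
$\sqrt{E{\left(1 \right)} + W} \left(-7\right) = \sqrt{\left(-2 + 2 \cdot 1 + 2 \cdot 1^{2}\right) + \left(8 - i \sqrt{4134}\right)} \left(-7\right) = \sqrt{\left(-2 + 2 + 2 \cdot 1\right) + \left(8 - i \sqrt{4134}\right)} \left(-7\right) = \sqrt{\left(-2 + 2 + 2\right) + \left(8 - i \sqrt{4134}\right)} \left(-7\right) = \sqrt{2 + \left(8 - i \sqrt{4134}\right)} \left(-7\right) = \sqrt{10 - i \sqrt{4134}} \left(-7\right) = - 7 \sqrt{10 - i \sqrt{4134}}$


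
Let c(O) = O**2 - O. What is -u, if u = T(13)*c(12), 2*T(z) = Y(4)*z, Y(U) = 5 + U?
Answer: -7722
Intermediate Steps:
T(z) = 9*z/2 (T(z) = ((5 + 4)*z)/2 = (9*z)/2 = 9*z/2)
u = 7722 (u = ((9/2)*13)*(12*(-1 + 12)) = 117*(12*11)/2 = (117/2)*132 = 7722)
-u = -1*7722 = -7722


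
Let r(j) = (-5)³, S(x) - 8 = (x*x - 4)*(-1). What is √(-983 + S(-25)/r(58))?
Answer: I*√611310/25 ≈ 31.275*I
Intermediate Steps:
S(x) = 12 - x² (S(x) = 8 + (x*x - 4)*(-1) = 8 + (x² - 4)*(-1) = 8 + (-4 + x²)*(-1) = 8 + (4 - x²) = 12 - x²)
r(j) = -125
√(-983 + S(-25)/r(58)) = √(-983 + (12 - 1*(-25)²)/(-125)) = √(-983 + (12 - 1*625)*(-1/125)) = √(-983 + (12 - 625)*(-1/125)) = √(-983 - 613*(-1/125)) = √(-983 + 613/125) = √(-122262/125) = I*√611310/25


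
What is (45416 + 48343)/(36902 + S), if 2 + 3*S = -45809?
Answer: 281277/64895 ≈ 4.3343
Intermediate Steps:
S = -45811/3 (S = -2/3 + (1/3)*(-45809) = -2/3 - 45809/3 = -45811/3 ≈ -15270.)
(45416 + 48343)/(36902 + S) = (45416 + 48343)/(36902 - 45811/3) = 93759/(64895/3) = 93759*(3/64895) = 281277/64895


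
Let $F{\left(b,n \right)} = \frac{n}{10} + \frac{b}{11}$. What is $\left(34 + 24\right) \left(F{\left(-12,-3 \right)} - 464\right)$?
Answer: $- \frac{1484597}{55} \approx -26993.0$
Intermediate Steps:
$F{\left(b,n \right)} = \frac{n}{10} + \frac{b}{11}$ ($F{\left(b,n \right)} = n \frac{1}{10} + b \frac{1}{11} = \frac{n}{10} + \frac{b}{11}$)
$\left(34 + 24\right) \left(F{\left(-12,-3 \right)} - 464\right) = \left(34 + 24\right) \left(\left(\frac{1}{10} \left(-3\right) + \frac{1}{11} \left(-12\right)\right) - 464\right) = 58 \left(\left(- \frac{3}{10} - \frac{12}{11}\right) - 464\right) = 58 \left(- \frac{153}{110} - 464\right) = 58 \left(- \frac{51193}{110}\right) = - \frac{1484597}{55}$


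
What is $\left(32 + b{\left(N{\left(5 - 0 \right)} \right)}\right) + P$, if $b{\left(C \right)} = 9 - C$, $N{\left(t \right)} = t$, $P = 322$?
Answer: $358$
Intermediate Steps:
$\left(32 + b{\left(N{\left(5 - 0 \right)} \right)}\right) + P = \left(32 + \left(9 - \left(5 - 0\right)\right)\right) + 322 = \left(32 + \left(9 - \left(5 + 0\right)\right)\right) + 322 = \left(32 + \left(9 - 5\right)\right) + 322 = \left(32 + 4\right) + 322 = 36 + 322 = 358$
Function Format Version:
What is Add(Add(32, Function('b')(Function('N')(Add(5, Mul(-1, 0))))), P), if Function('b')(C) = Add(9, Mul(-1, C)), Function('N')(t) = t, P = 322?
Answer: 358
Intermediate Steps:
Add(Add(32, Function('b')(Function('N')(Add(5, Mul(-1, 0))))), P) = Add(Add(32, Add(9, Mul(-1, Add(5, Mul(-1, 0))))), 322) = Add(Add(32, Add(9, Mul(-1, Add(5, 0)))), 322) = Add(Add(32, Add(9, Mul(-1, 5))), 322) = Add(Add(32, Add(9, -5)), 322) = Add(Add(32, 4), 322) = Add(36, 322) = 358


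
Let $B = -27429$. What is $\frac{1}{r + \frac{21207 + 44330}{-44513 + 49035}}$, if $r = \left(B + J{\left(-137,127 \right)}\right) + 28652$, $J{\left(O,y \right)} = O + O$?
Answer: $\frac{4522}{4356915} \approx 0.0010379$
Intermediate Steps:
$J{\left(O,y \right)} = 2 O$
$r = 949$ ($r = \left(-27429 + 2 \left(-137\right)\right) + 28652 = \left(-27429 - 274\right) + 28652 = -27703 + 28652 = 949$)
$\frac{1}{r + \frac{21207 + 44330}{-44513 + 49035}} = \frac{1}{949 + \frac{21207 + 44330}{-44513 + 49035}} = \frac{1}{949 + \frac{65537}{4522}} = \frac{1}{\frac{4356915}{4522}} = \frac{4522}{4356915}$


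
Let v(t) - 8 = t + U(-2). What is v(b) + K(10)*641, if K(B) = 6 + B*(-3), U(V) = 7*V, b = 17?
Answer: -15373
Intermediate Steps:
K(B) = 6 - 3*B
v(t) = -6 + t (v(t) = 8 + (t + 7*(-2)) = 8 + (t - 14) = 8 + (-14 + t) = -6 + t)
v(b) + K(10)*641 = (-6 + 17) + (6 - 3*10)*641 = 11 + (6 - 30)*641 = 11 - 24*641 = 11 - 15384 = -15373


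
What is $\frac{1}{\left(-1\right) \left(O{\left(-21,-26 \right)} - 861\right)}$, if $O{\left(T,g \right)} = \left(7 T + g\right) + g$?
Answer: $\frac{1}{1060} \approx 0.0009434$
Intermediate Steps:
$O{\left(T,g \right)} = 2 g + 7 T$ ($O{\left(T,g \right)} = \left(g + 7 T\right) + g = 2 g + 7 T$)
$\frac{1}{\left(-1\right) \left(O{\left(-21,-26 \right)} - 861\right)} = \frac{1}{\left(-1\right) \left(\left(2 \left(-26\right) + 7 \left(-21\right)\right) - 861\right)} = \frac{1}{\left(-1\right) \left(\left(-52 - 147\right) - 861\right)} = \frac{1}{\left(-1\right) \left(-199 - 861\right)} = \frac{1}{\left(-1\right) \left(-1060\right)} = \frac{1}{1060}$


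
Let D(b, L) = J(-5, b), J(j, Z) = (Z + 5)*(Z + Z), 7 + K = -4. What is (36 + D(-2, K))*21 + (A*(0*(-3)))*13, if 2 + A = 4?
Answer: 504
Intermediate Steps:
K = -11 (K = -7 - 4 = -11)
A = 2 (A = -2 + 4 = 2)
J(j, Z) = 2*Z*(5 + Z) (J(j, Z) = (5 + Z)*(2*Z) = 2*Z*(5 + Z))
D(b, L) = 2*b*(5 + b)
(36 + D(-2, K))*21 + (A*(0*(-3)))*13 = (36 + 2*(-2)*(5 - 2))*21 + (2*(0*(-3)))*13 = (36 + 2*(-2)*3)*21 + (2*0)*13 = (36 - 12)*21 + 0*13 = 24*21 + 0 = 504 + 0 = 504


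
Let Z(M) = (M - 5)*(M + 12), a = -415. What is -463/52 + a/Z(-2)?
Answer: -1083/364 ≈ -2.9753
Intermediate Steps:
Z(M) = (-5 + M)*(12 + M)
-463/52 + a/Z(-2) = -463/52 - 415/(-60 + (-2)² + 7*(-2)) = -463*1/52 - 415/(-60 + 4 - 14) = -463/52 - 415/(-70) = -463/52 - 415*(-1/70) = -463/52 + 83/14 = -1083/364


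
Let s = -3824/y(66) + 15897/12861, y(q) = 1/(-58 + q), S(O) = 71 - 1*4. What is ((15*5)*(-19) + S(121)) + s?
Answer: -136964351/4287 ≈ -31949.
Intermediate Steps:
S(O) = 67 (S(O) = 71 - 4 = 67)
s = -131142605/4287 (s = -3824/(1/(-58 + 66)) + 15897/12861 = -3824/(1/8) + 15897*(1/12861) = -3824/⅛ + 5299/4287 = -3824*8 + 5299/4287 = -30592 + 5299/4287 = -131142605/4287 ≈ -30591.)
((15*5)*(-19) + S(121)) + s = ((15*5)*(-19) + 67) - 131142605/4287 = (75*(-19) + 67) - 131142605/4287 = (-1425 + 67) - 131142605/4287 = -1358 - 131142605/4287 = -136964351/4287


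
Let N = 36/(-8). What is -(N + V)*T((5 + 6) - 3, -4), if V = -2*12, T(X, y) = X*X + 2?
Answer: 1881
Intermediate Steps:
T(X, y) = 2 + X**2 (T(X, y) = X**2 + 2 = 2 + X**2)
V = -24
N = -9/2 (N = 36*(-1/8) = -9/2 ≈ -4.5000)
-(N + V)*T((5 + 6) - 3, -4) = -(-9/2 - 24)*(2 + ((5 + 6) - 3)**2) = -(-57)*(2 + (11 - 3)**2)/2 = -(-57)*(2 + 8**2)/2 = -(-57)*(2 + 64)/2 = -(-57)*66/2 = -1*(-1881) = 1881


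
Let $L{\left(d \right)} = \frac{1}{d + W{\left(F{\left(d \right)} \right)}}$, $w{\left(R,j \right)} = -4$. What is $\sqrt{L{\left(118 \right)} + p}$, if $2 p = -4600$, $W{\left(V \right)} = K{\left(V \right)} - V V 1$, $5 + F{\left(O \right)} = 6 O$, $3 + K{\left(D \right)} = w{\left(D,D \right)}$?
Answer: $\frac{3 i \sqrt{62389501975922}}{494098} \approx 47.958 i$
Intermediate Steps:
$K{\left(D \right)} = -7$ ($K{\left(D \right)} = -3 - 4 = -7$)
$F{\left(O \right)} = -5 + 6 O$
$W{\left(V \right)} = -7 - V^{2}$ ($W{\left(V \right)} = -7 - V V 1 = -7 - V^{2} \cdot 1 = -7 - V^{2}$)
$L{\left(d \right)} = \frac{1}{-7 + d - \left(-5 + 6 d\right)^{2}}$ ($L{\left(d \right)} = \frac{1}{d - \left(7 + \left(-5 + 6 d\right)^{2}\right)} = \frac{1}{-7 + d - \left(-5 + 6 d\right)^{2}}$)
$p = -2300$ ($p = \frac{1}{2} \left(-4600\right) = -2300$)
$\sqrt{L{\left(118 \right)} + p} = \sqrt{- \frac{1}{7 + \left(-5 + 6 \cdot 118\right)^{2} - 118} - 2300} = \sqrt{- \frac{1}{7 + \left(-5 + 708\right)^{2} - 118} - 2300} = \sqrt{- \frac{1}{7 + 703^{2} - 118} - 2300} = \sqrt{- \frac{1}{7 + 494209 - 118} - 2300} = \sqrt{- \frac{1}{494098} - 2300} = \sqrt{- \frac{1136425401}{494098}} = \frac{3 i \sqrt{62389501975922}}{494098}$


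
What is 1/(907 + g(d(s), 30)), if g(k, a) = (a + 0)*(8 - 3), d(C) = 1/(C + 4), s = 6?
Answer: 1/1057 ≈ 0.00094607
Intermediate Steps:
d(C) = 1/(4 + C)
g(k, a) = 5*a (g(k, a) = a*5 = 5*a)
1/(907 + g(d(s), 30)) = 1/(907 + 5*30) = 1/(907 + 150) = 1/1057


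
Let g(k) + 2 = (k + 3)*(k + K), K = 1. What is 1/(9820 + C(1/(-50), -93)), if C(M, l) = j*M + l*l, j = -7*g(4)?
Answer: 50/923681 ≈ 5.4131e-5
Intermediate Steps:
g(k) = -2 + (1 + k)*(3 + k) (g(k) = -2 + (k + 3)*(k + 1) = -2 + (3 + k)*(1 + k) = -2 + (1 + k)*(3 + k))
j = -231 (j = -7*(1 + 4² + 4*4) = -7*(1 + 16 + 16) = -7*33 = -231)
C(M, l) = l² - 231*M (C(M, l) = -231*M + l*l = -231*M + l² = l² - 231*M)
1/(9820 + C(1/(-50), -93)) = 1/(9820 + ((-93)² - 231/(-50))) = 1/(9820 + (8649 - 231*(-1/50))) = 1/(9820 + (8649 + 231/50)) = 1/(9820 + 432681/50) = 1/(923681/50) = 50/923681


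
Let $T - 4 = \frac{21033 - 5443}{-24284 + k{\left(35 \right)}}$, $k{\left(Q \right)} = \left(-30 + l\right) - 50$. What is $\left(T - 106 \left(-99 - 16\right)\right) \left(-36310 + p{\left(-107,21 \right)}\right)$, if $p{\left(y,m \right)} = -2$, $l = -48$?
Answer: $- \frac{158952756492}{359} \approx -4.4277 \cdot 10^{8}$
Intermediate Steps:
$k{\left(Q \right)} = -128$ ($k{\left(Q \right)} = \left(-30 - 48\right) - 50 = -78 - 50 = -128$)
$T = \frac{41029}{12206}$ ($T = 4 + \frac{21033 - 5443}{-24284 - 128} = 4 + \frac{15590}{-24412} = 4 + 15590 \left(- \frac{1}{24412}\right) = 4 - \frac{7795}{12206} = \frac{41029}{12206} \approx 3.3614$)
$\left(T - 106 \left(-99 - 16\right)\right) \left(-36310 + p{\left(-107,21 \right)}\right) = \left(\frac{41029}{12206} - 106 \left(-99 - 16\right)\right) \left(-36310 - 2\right) = \left(\frac{41029}{12206} - -12190\right) \left(-36312\right) = \left(\frac{41029}{12206} + 12190\right) \left(-36312\right) = \frac{148832169}{12206} \left(-36312\right) = - \frac{158952756492}{359}$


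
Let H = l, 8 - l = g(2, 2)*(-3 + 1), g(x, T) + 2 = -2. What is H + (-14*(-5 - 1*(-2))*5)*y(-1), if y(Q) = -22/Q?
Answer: 4620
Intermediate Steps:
g(x, T) = -4 (g(x, T) = -2 - 2 = -4)
l = 0 (l = 8 - (-4)*(-3 + 1) = 8 - (-4)*(-2) = 8 - 1*8 = 8 - 8 = 0)
H = 0
H + (-14*(-5 - 1*(-2))*5)*y(-1) = 0 + (-14*(-5 - 1*(-2))*5)*(-22/(-1)) = 0 + (-14*(-5 + 2)*5)*(-22*(-1)) = 0 - (-42)*5*22 = 0 - 14*(-15)*22 = 0 + 210*22 = 0 + 4620 = 4620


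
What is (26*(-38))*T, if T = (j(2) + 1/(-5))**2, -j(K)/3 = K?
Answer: -949468/25 ≈ -37979.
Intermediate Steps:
j(K) = -3*K
T = 961/25 (T = (-3*2 + 1/(-5))**2 = (-6 - 1/5)**2 = (-31/5)**2 = 961/25 ≈ 38.440)
(26*(-38))*T = (26*(-38))*(961/25) = -988*961/25 = -949468/25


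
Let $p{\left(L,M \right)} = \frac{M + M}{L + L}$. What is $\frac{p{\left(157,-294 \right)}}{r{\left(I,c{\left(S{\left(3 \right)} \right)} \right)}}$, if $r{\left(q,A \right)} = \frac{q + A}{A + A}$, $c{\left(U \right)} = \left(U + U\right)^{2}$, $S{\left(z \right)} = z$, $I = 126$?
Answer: $- \frac{392}{471} \approx -0.83227$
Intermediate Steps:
$c{\left(U \right)} = 4 U^{2}$ ($c{\left(U \right)} = \left(2 U\right)^{2} = 4 U^{2}$)
$r{\left(q,A \right)} = \frac{A + q}{2 A}$
$p{\left(L,M \right)} = \frac{M}{L}$ ($p{\left(L,M \right)} = \frac{2 M}{2 L} = 2 M \frac{1}{2 L} = \frac{M}{L}$)
$\frac{p{\left(157,-294 \right)}}{r{\left(I,c{\left(S{\left(3 \right)} \right)} \right)}} = \frac{\left(-294\right) \frac{1}{157}}{\frac{1}{2} \frac{1}{4 \cdot 3^{2}} \left(4 \cdot 3^{2} + 126\right)} = \frac{\left(-294\right) \frac{1}{157}}{\frac{1}{2} \frac{1}{4 \cdot 9} \left(4 \cdot 9 + 126\right)} = - \frac{294}{157 \frac{36 + 126}{2 \cdot 36}} = - \frac{294}{157 \cdot \frac{1}{2} \cdot \frac{1}{36} \cdot 162} = - \frac{294}{157 \cdot \frac{9}{4}} = \left(- \frac{294}{157}\right) \frac{4}{9} = - \frac{392}{471}$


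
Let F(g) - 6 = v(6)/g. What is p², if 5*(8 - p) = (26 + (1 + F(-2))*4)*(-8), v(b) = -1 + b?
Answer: 153664/25 ≈ 6146.6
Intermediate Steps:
F(g) = 6 + 5/g (F(g) = 6 + (-1 + 6)/g = 6 + 5/g)
p = 392/5 (p = 8 - (26 + (1 + (6 + 5/(-2)))*4)*(-8)/5 = 8 - (26 + (1 + (6 + 5*(-½)))*4)*(-8)/5 = 8 - (26 + (1 + (6 - 5/2))*4)*(-8)/5 = 8 - (26 + (1 + 7/2)*4)*(-8)/5 = 8 - (26 + (9/2)*4)*(-8)/5 = 8 - (26 + 18)*(-8)/5 = 8 - 44*(-8)/5 = 8 - ⅕*(-352) = 8 + 352/5 = 392/5 ≈ 78.400)
p² = (392/5)² = 153664/25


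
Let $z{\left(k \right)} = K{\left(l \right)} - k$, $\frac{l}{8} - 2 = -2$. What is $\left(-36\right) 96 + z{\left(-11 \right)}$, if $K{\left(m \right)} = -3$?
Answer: $-3448$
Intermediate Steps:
$l = 0$ ($l = 16 + 8 \left(-2\right) = 16 - 16 = 0$)
$z{\left(k \right)} = -3 - k$
$\left(-36\right) 96 + z{\left(-11 \right)} = \left(-36\right) 96 - -8 = -3456 + \left(-3 + 11\right) = -3456 + 8 = -3448$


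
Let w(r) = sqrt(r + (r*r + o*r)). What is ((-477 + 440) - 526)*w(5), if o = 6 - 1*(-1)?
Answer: -563*sqrt(65) ≈ -4539.1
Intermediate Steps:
o = 7 (o = 6 + 1 = 7)
w(r) = sqrt(r**2 + 8*r) (w(r) = sqrt(r + (r*r + 7*r)) = sqrt(r + (r**2 + 7*r)) = sqrt(r**2 + 8*r))
((-477 + 440) - 526)*w(5) = ((-477 + 440) - 526)*sqrt(5*(8 + 5)) = (-37 - 526)*sqrt(5*13) = -563*sqrt(65)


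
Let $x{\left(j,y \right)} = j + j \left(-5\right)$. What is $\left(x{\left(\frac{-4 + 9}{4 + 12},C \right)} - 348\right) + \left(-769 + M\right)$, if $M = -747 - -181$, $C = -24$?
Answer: $- \frac{6737}{4} \approx -1684.3$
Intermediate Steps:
$M = -566$ ($M = -747 + 181 = -566$)
$x{\left(j,y \right)} = - 4 j$ ($x{\left(j,y \right)} = j - 5 j = - 4 j$)
$\left(x{\left(\frac{-4 + 9}{4 + 12},C \right)} - 348\right) + \left(-769 + M\right) = \left(- 4 \frac{-4 + 9}{4 + 12} - 348\right) - 1335 = \left(- 4 \cdot \frac{5}{16} - 348\right) - 1335 = \left(- 4 \cdot 5 \cdot \frac{1}{16} - 348\right) - 1335 = \left(\left(-4\right) \frac{5}{16} - 348\right) - 1335 = \left(- \frac{5}{4} - 348\right) - 1335 = - \frac{1397}{4} - 1335 = - \frac{6737}{4}$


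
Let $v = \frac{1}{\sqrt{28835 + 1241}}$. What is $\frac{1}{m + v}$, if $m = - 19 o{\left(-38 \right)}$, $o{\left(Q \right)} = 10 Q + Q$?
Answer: $\frac{238863592}{1897054647663} - \frac{2 \sqrt{7519}}{1897054647663} \approx 0.00012591$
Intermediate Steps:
$o{\left(Q \right)} = 11 Q$
$v = \frac{\sqrt{7519}}{15038}$ ($v = \frac{1}{\sqrt{30076}} = \frac{1}{2 \sqrt{7519}} = \frac{\sqrt{7519}}{15038} \approx 0.0057662$)
$m = 7942$ ($m = - 19 \cdot 11 \left(-38\right) = \left(-19\right) \left(-418\right) = 7942$)
$\frac{1}{m + v} = \frac{1}{7942 + \frac{\sqrt{7519}}{15038}}$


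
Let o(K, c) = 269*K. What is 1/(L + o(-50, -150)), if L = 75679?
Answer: 1/62229 ≈ 1.6070e-5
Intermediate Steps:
1/(L + o(-50, -150)) = 1/(75679 + 269*(-50)) = 1/(75679 - 13450) = 1/62229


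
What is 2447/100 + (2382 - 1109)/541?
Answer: 1451127/54100 ≈ 26.823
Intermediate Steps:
2447/100 + (2382 - 1109)/541 = 2447*(1/100) + 1273*(1/541) = 2447/100 + 1273/541 = 1451127/54100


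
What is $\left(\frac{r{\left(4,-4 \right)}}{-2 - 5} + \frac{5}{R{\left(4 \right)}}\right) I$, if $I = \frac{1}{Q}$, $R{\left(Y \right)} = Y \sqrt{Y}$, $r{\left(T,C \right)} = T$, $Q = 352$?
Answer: $\frac{3}{19712} \approx 0.00015219$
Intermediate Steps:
$R{\left(Y \right)} = Y^{\frac{3}{2}}$
$I = \frac{1}{352} \approx 0.0028409$
$\left(\frac{r{\left(4,-4 \right)}}{-2 - 5} + \frac{5}{R{\left(4 \right)}}\right) I = \left(\frac{4}{-2 - 5} + \frac{5}{4^{\frac{3}{2}}}\right) \frac{1}{352} = \left(\frac{4}{-7} + \frac{5}{8}\right) \frac{1}{352} = \left(4 \left(- \frac{1}{7}\right) + 5 \cdot \frac{1}{8}\right) \frac{1}{352} = \left(- \frac{4}{7} + \frac{5}{8}\right) \frac{1}{352} = \frac{3}{56} \cdot \frac{1}{352} = \frac{3}{19712}$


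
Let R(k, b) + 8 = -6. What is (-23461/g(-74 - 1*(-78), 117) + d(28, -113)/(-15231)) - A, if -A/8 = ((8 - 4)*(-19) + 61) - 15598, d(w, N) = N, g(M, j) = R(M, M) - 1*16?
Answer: -6301671871/50770 ≈ -1.2412e+5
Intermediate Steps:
R(k, b) = -14 (R(k, b) = -8 - 6 = -14)
g(M, j) = -30 (g(M, j) = -14 - 1*16 = -14 - 16 = -30)
A = 124904 (A = -8*(((8 - 4)*(-19) + 61) - 15598) = -8*((4*(-19) + 61) - 15598) = -8*((-76 + 61) - 15598) = -8*(-15 - 15598) = -8*(-15613) = 124904)
(-23461/g(-74 - 1*(-78), 117) + d(28, -113)/(-15231)) - A = (-23461/(-30) - 113/(-15231)) - 1*124904 = (-23461*(-1/30) - 113*(-1/15231)) - 124904 = (23461/30 + 113/15231) - 124904 = 39704209/50770 - 124904 = -6301671871/50770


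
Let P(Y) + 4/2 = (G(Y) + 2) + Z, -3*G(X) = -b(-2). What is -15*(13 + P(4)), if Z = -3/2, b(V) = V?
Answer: -325/2 ≈ -162.50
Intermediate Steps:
G(X) = -2/3 (G(X) = -(-1)*(-2)/3 = -1/3*2 = -2/3)
Z = -3/2 (Z = -3*1/2 = -3/2 ≈ -1.5000)
P(Y) = -13/6 (P(Y) = -2 + ((-2/3 + 2) - 3/2) = -2 + (4/3 - 3/2) = -2 - 1/6 = -13/6)
-15*(13 + P(4)) = -15*(13 - 13/6) = -15*65/6 = -325/2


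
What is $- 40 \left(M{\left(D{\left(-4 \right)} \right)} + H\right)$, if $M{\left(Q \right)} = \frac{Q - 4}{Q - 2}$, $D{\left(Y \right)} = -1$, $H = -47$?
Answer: $\frac{5440}{3} \approx 1813.3$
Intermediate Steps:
$M{\left(Q \right)} = \frac{-4 + Q}{-2 + Q}$
$- 40 \left(M{\left(D{\left(-4 \right)} \right)} + H\right) = - 40 \left(\frac{-4 - 1}{-2 - 1} - 47\right) = - 40 \left(\frac{1}{-3} \left(-5\right) - 47\right) = - 40 \left(\left(- \frac{1}{3}\right) \left(-5\right) - 47\right) = - 40 \left(\frac{5}{3} - 47\right) = \left(-40\right) \left(- \frac{136}{3}\right) = \frac{5440}{3}$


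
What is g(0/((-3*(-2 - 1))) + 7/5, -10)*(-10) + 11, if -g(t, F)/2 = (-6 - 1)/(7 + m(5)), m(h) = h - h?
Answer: -9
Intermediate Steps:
m(h) = 0
g(t, F) = 2 (g(t, F) = -2*(-6 - 1)/(7 + 0) = -(-14)/7 = -2*(-1) = 2)
g(0/((-3*(-2 - 1))) + 7/5, -10)*(-10) + 11 = 2*(-10) + 11 = -20 + 11 = -9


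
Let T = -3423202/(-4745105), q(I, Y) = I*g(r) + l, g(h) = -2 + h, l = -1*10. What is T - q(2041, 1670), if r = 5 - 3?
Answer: 50874252/4745105 ≈ 10.721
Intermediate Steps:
l = -10
r = 2
q(I, Y) = -10 (q(I, Y) = I*(-2 + 2) - 10 = I*0 - 10 = 0 - 10 = -10)
T = 3423202/4745105 (T = -3423202*(-1/4745105) = 3423202/4745105 ≈ 0.72142)
T - q(2041, 1670) = 3423202/4745105 - 1*(-10) = 3423202/4745105 + 10 = 50874252/4745105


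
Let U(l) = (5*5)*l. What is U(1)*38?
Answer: 950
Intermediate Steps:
U(l) = 25*l
U(1)*38 = (25*1)*38 = 25*38 = 950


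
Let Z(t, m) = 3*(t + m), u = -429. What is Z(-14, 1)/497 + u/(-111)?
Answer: 69628/18389 ≈ 3.7864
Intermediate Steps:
Z(t, m) = 3*m + 3*t (Z(t, m) = 3*(m + t) = 3*m + 3*t)
Z(-14, 1)/497 + u/(-111) = (3*1 + 3*(-14))/497 - 429/(-111) = (3 - 42)*(1/497) - 429*(-1/111) = -39*1/497 + 143/37 = -39/497 + 143/37 = 69628/18389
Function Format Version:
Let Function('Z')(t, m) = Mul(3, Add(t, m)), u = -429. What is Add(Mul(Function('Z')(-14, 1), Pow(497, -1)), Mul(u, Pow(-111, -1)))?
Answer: Rational(69628, 18389) ≈ 3.7864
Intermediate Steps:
Function('Z')(t, m) = Add(Mul(3, m), Mul(3, t)) (Function('Z')(t, m) = Mul(3, Add(m, t)) = Add(Mul(3, m), Mul(3, t)))
Add(Mul(Function('Z')(-14, 1), Pow(497, -1)), Mul(u, Pow(-111, -1))) = Add(Mul(Add(Mul(3, 1), Mul(3, -14)), Pow(497, -1)), Mul(-429, Pow(-111, -1))) = Add(Mul(Add(3, -42), Rational(1, 497)), Mul(-429, Rational(-1, 111))) = Add(Mul(-39, Rational(1, 497)), Rational(143, 37)) = Add(Rational(-39, 497), Rational(143, 37)) = Rational(69628, 18389)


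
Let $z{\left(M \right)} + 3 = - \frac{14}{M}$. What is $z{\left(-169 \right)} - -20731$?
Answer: $\frac{3503046}{169} \approx 20728.0$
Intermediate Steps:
$z{\left(M \right)} = -3 - \frac{14}{M}$
$z{\left(-169 \right)} - -20731 = \left(-3 - \frac{14}{-169}\right) - -20731 = \left(-3 - - \frac{14}{169}\right) + 20731 = \left(-3 + \frac{14}{169}\right) + 20731 = - \frac{493}{169} + 20731 = \frac{3503046}{169}$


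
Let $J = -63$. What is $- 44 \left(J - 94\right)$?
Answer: $6908$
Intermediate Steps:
$- 44 \left(J - 94\right) = - 44 \left(-63 - 94\right) = \left(-44\right) \left(-157\right) = 6908$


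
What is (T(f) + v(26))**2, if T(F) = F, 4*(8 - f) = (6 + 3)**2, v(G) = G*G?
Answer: 7049025/16 ≈ 4.4056e+5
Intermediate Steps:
v(G) = G**2
f = -49/4 (f = 8 - (6 + 3)**2/4 = 8 - 1/4*9**2 = 8 - 1/4*81 = 8 - 81/4 = -49/4 ≈ -12.250)
(T(f) + v(26))**2 = (-49/4 + 26**2)**2 = (-49/4 + 676)**2 = (2655/4)**2 = 7049025/16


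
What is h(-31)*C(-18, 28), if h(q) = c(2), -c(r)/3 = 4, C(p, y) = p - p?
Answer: 0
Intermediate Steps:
C(p, y) = 0
c(r) = -12 (c(r) = -3*4 = -12)
h(q) = -12
h(-31)*C(-18, 28) = -12*0 = 0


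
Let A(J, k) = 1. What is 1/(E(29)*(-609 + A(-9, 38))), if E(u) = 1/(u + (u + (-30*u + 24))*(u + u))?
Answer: 47357/608 ≈ 77.890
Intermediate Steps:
E(u) = 1/(u + 2*u*(24 - 29*u)) (E(u) = 1/(u + (u + (24 - 30*u))*(2*u)) = 1/(u + (24 - 29*u)*(2*u)) = 1/(u + 2*u*(24 - 29*u)))
1/(E(29)*(-609 + A(-9, 38))) = 1/((-1/(29*(-49 + 58*29)))*(-609 + 1)) = 1/(-1*1/29/(-49 + 1682)*(-608)) = 1/(-1*1/29/1633*(-608)) = 1/(-1*1/29*1/1633*(-608)) = 1/(-1/47357*(-608)) = 1/(608/47357) = 47357/608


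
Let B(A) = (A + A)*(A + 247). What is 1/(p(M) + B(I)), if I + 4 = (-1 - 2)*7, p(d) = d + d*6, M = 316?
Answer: -1/8888 ≈ -0.00011251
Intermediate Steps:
p(d) = 7*d (p(d) = d + 6*d = 7*d)
I = -25 (I = -4 + (-1 - 2)*7 = -4 - 3*7 = -4 - 21 = -25)
B(A) = 2*A*(247 + A) (B(A) = (2*A)*(247 + A) = 2*A*(247 + A))
1/(p(M) + B(I)) = 1/(7*316 + 2*(-25)*(247 - 25)) = 1/(2212 + 2*(-25)*222) = 1/(2212 - 11100) = 1/(-8888) = -1/8888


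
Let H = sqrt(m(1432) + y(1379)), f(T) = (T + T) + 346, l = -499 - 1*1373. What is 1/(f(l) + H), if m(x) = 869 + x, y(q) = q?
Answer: -1699/5771362 - sqrt(230)/2885681 ≈ -0.00029964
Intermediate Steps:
l = -1872 (l = -499 - 1373 = -1872)
f(T) = 346 + 2*T (f(T) = 2*T + 346 = 346 + 2*T)
H = 4*sqrt(230) (H = sqrt((869 + 1432) + 1379) = sqrt(2301 + 1379) = sqrt(3680) = 4*sqrt(230) ≈ 60.663)
1/(f(l) + H) = 1/((346 + 2*(-1872)) + 4*sqrt(230)) = 1/((346 - 3744) + 4*sqrt(230)) = 1/(-3398 + 4*sqrt(230))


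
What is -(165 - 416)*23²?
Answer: 132779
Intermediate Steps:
-(165 - 416)*23² = -(-251)*529 = -1*(-132779) = 132779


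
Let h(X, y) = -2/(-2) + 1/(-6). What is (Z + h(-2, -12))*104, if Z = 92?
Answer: 28964/3 ≈ 9654.7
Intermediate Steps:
h(X, y) = ⅚ (h(X, y) = -2*(-½) + 1*(-⅙) = 1 - ⅙ = ⅚)
(Z + h(-2, -12))*104 = (92 + ⅚)*104 = (557/6)*104 = 28964/3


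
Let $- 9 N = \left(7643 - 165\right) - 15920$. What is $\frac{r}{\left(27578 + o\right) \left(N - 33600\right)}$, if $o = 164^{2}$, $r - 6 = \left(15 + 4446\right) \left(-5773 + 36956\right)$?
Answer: $- \frac{46369123}{593076596} \approx -0.078184$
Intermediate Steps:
$r = 139107369$ ($r = 6 + \left(15 + 4446\right) \left(-5773 + 36956\right) = 6 + 4461 \cdot 31183 = 6 + 139107363 = 139107369$)
$o = 26896$
$N = 938$ ($N = - \frac{\left(7643 - 165\right) - 15920}{9} = - \frac{7478 - 15920}{9} = \left(- \frac{1}{9}\right) \left(-8442\right) = 938$)
$\frac{r}{\left(27578 + o\right) \left(N - 33600\right)} = \frac{139107369}{\left(27578 + 26896\right) \left(938 - 33600\right)} = \frac{139107369}{54474 \left(-32662\right)} = \frac{139107369}{-1779229788} = 139107369 \left(- \frac{1}{1779229788}\right) = - \frac{46369123}{593076596}$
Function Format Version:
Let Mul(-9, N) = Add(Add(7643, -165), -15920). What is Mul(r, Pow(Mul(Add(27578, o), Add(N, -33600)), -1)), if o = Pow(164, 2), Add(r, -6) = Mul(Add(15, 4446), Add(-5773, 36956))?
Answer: Rational(-46369123, 593076596) ≈ -0.078184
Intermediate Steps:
r = 139107369 (r = Add(6, Mul(Add(15, 4446), Add(-5773, 36956))) = Add(6, Mul(4461, 31183)) = Add(6, 139107363) = 139107369)
o = 26896
N = 938 (N = Mul(Rational(-1, 9), Add(Add(7643, -165), -15920)) = Mul(Rational(-1, 9), Add(7478, -15920)) = Mul(Rational(-1, 9), -8442) = 938)
Mul(r, Pow(Mul(Add(27578, o), Add(N, -33600)), -1)) = Mul(139107369, Pow(Mul(Add(27578, 26896), Add(938, -33600)), -1)) = Mul(139107369, Pow(Mul(54474, -32662), -1)) = Mul(139107369, Pow(-1779229788, -1)) = Mul(139107369, Rational(-1, 1779229788)) = Rational(-46369123, 593076596)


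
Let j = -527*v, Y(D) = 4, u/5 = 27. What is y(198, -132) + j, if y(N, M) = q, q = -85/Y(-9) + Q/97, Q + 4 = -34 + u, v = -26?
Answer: 54727/4 ≈ 13682.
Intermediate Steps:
u = 135 (u = 5*27 = 135)
Q = 97 (Q = -4 + (-34 + 135) = -4 + 101 = 97)
j = 13702 (j = -527*(-26) = 13702)
q = -81/4 (q = -85/4 + 97/97 = -85*1/4 + 97*(1/97) = -85/4 + 1 = -81/4 ≈ -20.250)
y(N, M) = -81/4
y(198, -132) + j = -81/4 + 13702 = 54727/4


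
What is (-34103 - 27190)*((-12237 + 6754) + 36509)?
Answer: -1901676618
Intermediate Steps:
(-34103 - 27190)*((-12237 + 6754) + 36509) = -61293*(-5483 + 36509) = -61293*31026 = -1901676618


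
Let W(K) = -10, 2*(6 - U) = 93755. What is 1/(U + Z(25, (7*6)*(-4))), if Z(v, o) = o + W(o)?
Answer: -2/94099 ≈ -2.1254e-5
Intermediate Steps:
U = -93743/2 (U = 6 - 1/2*93755 = 6 - 93755/2 = -93743/2 ≈ -46872.)
Z(v, o) = -10 + o (Z(v, o) = o - 10 = -10 + o)
1/(U + Z(25, (7*6)*(-4))) = 1/(-93743/2 + (-10 + (7*6)*(-4))) = 1/(-93743/2 + (-10 + 42*(-4))) = 1/(-93743/2 + (-10 - 168)) = 1/(-93743/2 - 178) = 1/(-94099/2) = -2/94099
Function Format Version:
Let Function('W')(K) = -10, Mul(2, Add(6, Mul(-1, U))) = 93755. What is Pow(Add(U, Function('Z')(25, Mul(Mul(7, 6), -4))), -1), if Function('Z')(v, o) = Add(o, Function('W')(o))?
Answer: Rational(-2, 94099) ≈ -2.1254e-5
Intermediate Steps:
U = Rational(-93743, 2) (U = Add(6, Mul(Rational(-1, 2), 93755)) = Add(6, Rational(-93755, 2)) = Rational(-93743, 2) ≈ -46872.)
Function('Z')(v, o) = Add(-10, o) (Function('Z')(v, o) = Add(o, -10) = Add(-10, o))
Pow(Add(U, Function('Z')(25, Mul(Mul(7, 6), -4))), -1) = Pow(Add(Rational(-93743, 2), Add(-10, Mul(Mul(7, 6), -4))), -1) = Pow(Add(Rational(-93743, 2), Add(-10, Mul(42, -4))), -1) = Pow(Add(Rational(-93743, 2), Add(-10, -168)), -1) = Pow(Add(Rational(-93743, 2), -178), -1) = Pow(Rational(-94099, 2), -1) = Rational(-2, 94099)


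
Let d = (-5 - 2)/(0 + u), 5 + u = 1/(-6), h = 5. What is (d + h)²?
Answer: 38809/961 ≈ 40.384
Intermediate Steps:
u = -31/6 (u = -5 + 1/(-6) = -5 - ⅙ = -31/6 ≈ -5.1667)
d = 42/31 (d = (-5 - 2)/(0 - 31/6) = -7/(-31/6) = -7*(-6/31) = 42/31 ≈ 1.3548)
(d + h)² = (42/31 + 5)² = (197/31)² = 38809/961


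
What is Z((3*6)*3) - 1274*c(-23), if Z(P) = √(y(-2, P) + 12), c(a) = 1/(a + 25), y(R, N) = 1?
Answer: -637 + √13 ≈ -633.39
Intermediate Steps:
c(a) = 1/(25 + a)
Z(P) = √13 (Z(P) = √(1 + 12) = √13)
Z((3*6)*3) - 1274*c(-23) = √13 - 1274/(25 - 23) = √13 - 1274/2 = √13 - 1274*½ = √13 - 637 = -637 + √13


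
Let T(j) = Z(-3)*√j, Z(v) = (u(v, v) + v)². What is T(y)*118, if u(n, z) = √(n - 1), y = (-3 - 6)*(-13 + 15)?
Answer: √2*(4248 + 1770*I) ≈ 6007.6 + 2503.2*I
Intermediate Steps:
y = -18 (y = -9*2 = -18)
u(n, z) = √(-1 + n)
Z(v) = (v + √(-1 + v))² (Z(v) = (√(-1 + v) + v)² = (v + √(-1 + v))²)
T(j) = √j*(-3 + 2*I)² (T(j) = (-3 + √(-1 - 3))²*√j = (-3 + √(-4))²*√j = (-3 + 2*I)²*√j = √j*(-3 + 2*I)²)
T(y)*118 = (√(-18)*(5 - 12*I))*118 = ((3*I*√2)*(5 - 12*I))*118 = (3*I*√2*(5 - 12*I))*118 = 354*I*√2*(5 - 12*I)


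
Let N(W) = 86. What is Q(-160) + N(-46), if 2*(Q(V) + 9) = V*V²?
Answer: -2047923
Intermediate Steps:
Q(V) = -9 + V³/2 (Q(V) = -9 + (V*V²)/2 = -9 + V³/2)
Q(-160) + N(-46) = (-9 + (½)*(-160)³) + 86 = (-9 + (½)*(-4096000)) + 86 = (-9 - 2048000) + 86 = -2048009 + 86 = -2047923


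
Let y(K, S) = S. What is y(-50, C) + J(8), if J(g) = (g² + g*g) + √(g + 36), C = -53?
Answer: 75 + 2*√11 ≈ 81.633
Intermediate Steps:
J(g) = √(36 + g) + 2*g² (J(g) = (g² + g²) + √(36 + g) = 2*g² + √(36 + g) = √(36 + g) + 2*g²)
y(-50, C) + J(8) = -53 + (√(36 + 8) + 2*8²) = -53 + (√44 + 2*64) = -53 + (2*√11 + 128) = -53 + (128 + 2*√11) = 75 + 2*√11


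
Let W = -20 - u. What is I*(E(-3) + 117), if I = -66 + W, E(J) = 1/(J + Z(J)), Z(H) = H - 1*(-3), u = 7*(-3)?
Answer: -22750/3 ≈ -7583.3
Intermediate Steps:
u = -21
Z(H) = 3 + H (Z(H) = H + 3 = 3 + H)
W = 1 (W = -20 - 1*(-21) = -20 + 21 = 1)
E(J) = 1/(3 + 2*J) (E(J) = 1/(J + (3 + J)) = 1/(3 + 2*J))
I = -65 (I = -66 + 1 = -65)
I*(E(-3) + 117) = -65*(1/(3 + 2*(-3)) + 117) = -65*(1/(3 - 6) + 117) = -65*(1/(-3) + 117) = -65*(-⅓ + 117) = -65*350/3 = -22750/3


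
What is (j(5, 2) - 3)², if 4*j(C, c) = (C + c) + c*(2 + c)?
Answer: 9/16 ≈ 0.56250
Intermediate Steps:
j(C, c) = C/4 + c/4 + c*(2 + c)/4 (j(C, c) = ((C + c) + c*(2 + c))/4 = (C + c + c*(2 + c))/4 = C/4 + c/4 + c*(2 + c)/4)
(j(5, 2) - 3)² = (((¼)*5 + (¼)*2² + (¾)*2) - 3)² = ((5/4 + (¼)*4 + 3/2) - 3)² = ((5/4 + 1 + 3/2) - 3)² = (15/4 - 3)² = (¾)² = 9/16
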